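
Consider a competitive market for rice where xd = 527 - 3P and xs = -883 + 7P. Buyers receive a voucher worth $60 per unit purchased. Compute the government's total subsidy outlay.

Pre-subsidy: 527 - 3P = -883 + 7P gives P* = 141, x* = 104.
With the rebate, buyers effectively pay Pb = Ps − 60, where Ps is the price sellers receive.
Demand in terms of Ps becomes xd = 527 − 3(Ps − 60) = 707 - 3Ps. Setting this equal to supply: 707 - 3Ps = -883 + 7Ps, so Ps = 159.
Buyers pay Pb = 159 − 60 = 99; x' = -883 + 7·159 = 230.
Government outlay = subsidy × quantity = 60 × 230 = 13800.

Government cost = $13800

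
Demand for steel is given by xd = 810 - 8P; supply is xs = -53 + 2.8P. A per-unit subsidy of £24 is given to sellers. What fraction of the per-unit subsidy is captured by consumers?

Consumer share = 7/27

Pre-subsidy: 810 - 8P = -53 + 2.8P gives P* = 4315/54, x* = 4610/27.
With the subsidy, sellers receive Ps = Pb + 24 for each unit, where Pb is the price buyers pay.
Supply in terms of Pb becomes xs = -53 + 2.8(Pb + 24) = 14.2 + 2.8Pb. Setting this equal to demand: 810 - 8Pb = 14.2 + 2.8Pb, so Pb = 3979/54.
Sellers receive Ps = 3979/54 + 24 = 5275/54; x' = 810 − 8·(3979/54) = 5954/27.
Buyers' price falls by P* − Pb = 4315/54 − 3979/54 = 56/9; sellers' price rises by Ps − P* = 5275/54 − 4315/54 = 160/9.
So consumers capture (56/9)/24 = 7/27 of each unit of subsidy.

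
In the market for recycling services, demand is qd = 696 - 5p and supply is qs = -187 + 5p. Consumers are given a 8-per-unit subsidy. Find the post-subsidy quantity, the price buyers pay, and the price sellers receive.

q' = 274.5; buyers pay 84.3; sellers receive 92.3

Pre-subsidy: 696 - 5p = -187 + 5p gives p* = 88.3, q* = 254.5.
With the rebate, buyers effectively pay pb = ps − 8, where ps is the price sellers receive.
Demand in terms of ps becomes qd = 696 − 5(ps − 8) = 736 - 5ps. Setting this equal to supply: 736 - 5ps = -187 + 5ps, so ps = 92.3.
Buyers pay pb = 92.3 − 8 = 84.3; q' = -187 + 5·92.3 = 274.5.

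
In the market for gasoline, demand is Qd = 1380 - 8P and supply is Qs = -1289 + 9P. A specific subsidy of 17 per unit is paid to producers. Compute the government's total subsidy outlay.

Government cost = 3332

Pre-subsidy: 1380 - 8P = -1289 + 9P gives P* = 157, Q* = 124.
With the subsidy, sellers receive Ps = Pb + 17 for each unit, where Pb is the price buyers pay.
Supply in terms of Pb becomes Qs = -1289 + 9(Pb + 17) = -1136 + 9Pb. Setting this equal to demand: 1380 - 8Pb = -1136 + 9Pb, so Pb = 148.
Sellers receive Ps = 148 + 17 = 165; Q' = 1380 − 8·148 = 196.
Government outlay = subsidy × quantity = 17 × 196 = 3332.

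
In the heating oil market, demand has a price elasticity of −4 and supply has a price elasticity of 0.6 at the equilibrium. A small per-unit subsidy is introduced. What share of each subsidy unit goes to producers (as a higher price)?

Producer share = 20/23

For a small subsidy around the equilibrium, the benefit split depends on the relative slopes, which at a point are proportional to the elasticities.
Buyer share = εs/(εs + |εd|) = 0.6/(0.6 + 4) = 3/23; seller share = |εd|/(εs + |εd|) = 20/23.
So producers capture 20/23 of the subsidy.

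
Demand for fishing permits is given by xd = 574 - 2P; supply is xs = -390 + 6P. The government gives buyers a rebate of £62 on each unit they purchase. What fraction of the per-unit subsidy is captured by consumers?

Pre-subsidy: 574 - 2P = -390 + 6P gives P* = 120.5, x* = 333.
With the rebate, buyers effectively pay Pb = Ps − 62, where Ps is the price sellers receive.
Demand in terms of Ps becomes xd = 574 − 2(Ps − 62) = 698 - 2Ps. Setting this equal to supply: 698 - 2Ps = -390 + 6Ps, so Ps = 136.
Buyers pay Pb = 136 − 62 = 74; x' = -390 + 6·136 = 426.
Buyers' price falls by P* − Pb = 120.5 − 74 = 46.5; sellers' price rises by Ps − P* = 136 − 120.5 = 15.5.
So consumers capture 46.5/62 = 0.75 of each unit of subsidy.

Consumer share = 0.75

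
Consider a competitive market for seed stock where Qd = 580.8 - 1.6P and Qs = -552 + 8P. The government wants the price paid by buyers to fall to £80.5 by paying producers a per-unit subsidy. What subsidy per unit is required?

Required subsidy s = £45 per unit

At a buyer price of 80.5, quantity demanded is 580.8 − 1.6·80.5 = 452.
Sellers supply 452 only when they receive Ps with -552 + 8·Ps = 452, i.e. Ps = 125.5.
s = Ps − Pb = 125.5 − 80.5 = 45.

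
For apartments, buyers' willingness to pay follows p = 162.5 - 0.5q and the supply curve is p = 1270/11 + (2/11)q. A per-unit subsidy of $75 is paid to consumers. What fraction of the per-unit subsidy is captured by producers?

Producer share = 4/15

Pre-subsidy: 162.5 - 0.5q = 1270/11 + (2/11)q gives q* = 69 and p* = 128.
With the rebate, buyers effectively pay pb = ps − 75, where ps is the price sellers receive.
On the curves, pb = 162.5 - 0.5q and ps = 1270/11 + (2/11)q; the wedge ps − pb = 75 gives 1270/11 + (2/11)q − (162.5 - 0.5q) = 75, so q' = 179.
Then pb = 162.5 − 0.5·179 = 73 and ps = 1270/11 + (2/11)·179 = 148.
Buyers' price falls by p* − pb = 128 − 73 = 55; sellers' price rises by ps − p* = 148 − 128 = 20.
So producers capture 20/75 = 4/15 of each unit of subsidy.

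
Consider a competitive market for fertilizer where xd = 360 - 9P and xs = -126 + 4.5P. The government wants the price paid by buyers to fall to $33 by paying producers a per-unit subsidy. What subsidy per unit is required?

At a buyer price of 33, quantity demanded is 360 − 9·33 = 63.
Sellers supply 63 only when they receive Ps with -126 + 4.5·Ps = 63, i.e. Ps = 42.
s = Ps − Pb = 42 − 33 = 9.

Required subsidy s = $9 per unit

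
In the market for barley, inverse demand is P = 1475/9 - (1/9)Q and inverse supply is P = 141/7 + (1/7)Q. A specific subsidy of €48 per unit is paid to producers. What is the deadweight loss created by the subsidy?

Pre-subsidy: 1475/9 - (1/9)Q = 141/7 + (1/7)Q gives Q* = 566 and P* = 101.
With the subsidy, sellers receive Ps = Pb + 48 for each unit, where Pb is the price buyers pay.
On the curves, Pb = 1475/9 - (1/9)Q and Ps = 141/7 + (1/7)Q; the wedge Ps − Pb = 48 gives 141/7 + (1/7)Q − (1475/9 - (1/9)Q) = 48, so Q' = 755.
Then Pb = 1475/9 − (1/9)·755 = 80 and Ps = 141/7 + (1/7)·755 = 128.
The subsidy expands output by 755 − 566 = 189 past the efficient level; on those units the gap between marginal cost and willingness to pay runs from 0 up to 48.
DWL = ½ × 48 × 189 = 4536.

Deadweight loss = €4536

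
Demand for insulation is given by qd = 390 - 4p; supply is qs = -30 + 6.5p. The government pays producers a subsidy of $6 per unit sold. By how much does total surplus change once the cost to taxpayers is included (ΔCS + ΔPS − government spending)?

Net change in total surplus = -312/7

Pre-subsidy: 390 - 4p = -30 + 6.5p gives p* = 40, q* = 230.
With the subsidy, sellers receive ps = pb + 6 for each unit, where pb is the price buyers pay.
Supply in terms of pb becomes qs = -30 + 6.5(pb + 6) = 9 + 6.5pb. Setting this equal to demand: 390 - 4pb = 9 + 6.5pb, so pb = 254/7.
Sellers receive ps = 254/7 + 6 = 296/7; q' = 390 − 4·(254/7) = 1714/7.
ΔCS = ½(230 + 1714/7)(40 − 254/7) = 43212/49; ΔPS = ½(230 + 1714/7)(296/7 − 40) = 26592/49.
Government spending = 6 × 1714/7 = 10284/7.
Net change = 43212/49 + 26592/49 − 10284/7 = -312/7. The loss equals the DWL triangle ½·6·104/7.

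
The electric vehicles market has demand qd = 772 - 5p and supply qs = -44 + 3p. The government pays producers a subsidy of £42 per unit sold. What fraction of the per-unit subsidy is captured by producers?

Producer share = 0.625

Pre-subsidy: 772 - 5p = -44 + 3p gives p* = 102, q* = 262.
With the subsidy, sellers receive ps = pb + 42 for each unit, where pb is the price buyers pay.
Supply in terms of pb becomes qs = -44 + 3(pb + 42) = 82 + 3pb. Setting this equal to demand: 772 - 5pb = 82 + 3pb, so pb = 86.25.
Sellers receive ps = 86.25 + 42 = 128.25; q' = 772 − 5·86.25 = 340.75.
Buyers' price falls by p* − pb = 102 − 86.25 = 15.75; sellers' price rises by ps − p* = 128.25 − 102 = 26.25.
So producers capture 26.25/42 = 0.625 of each unit of subsidy.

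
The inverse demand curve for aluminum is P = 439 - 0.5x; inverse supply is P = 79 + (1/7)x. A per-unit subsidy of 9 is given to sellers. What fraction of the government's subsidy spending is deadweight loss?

Pre-subsidy: 439 - 0.5x = 79 + (1/7)x gives x* = 560 and P* = 159.
With the subsidy, sellers receive Ps = Pb + 9 for each unit, where Pb is the price buyers pay.
On the curves, Pb = 439 - 0.5x and Ps = 79 + (1/7)x; the wedge Ps − Pb = 9 gives 79 + (1/7)x − (439 - 0.5x) = 9, so x' = 574.
Then Pb = 439 − 0.5·574 = 152 and Ps = 79 + (1/7)·574 = 161.
ΔCS = ½(560 + 574)(159 − 152) = 3969; ΔPS = ½(560 + 574)(161 − 159) = 1134.
Government spending = 9 × 574 = 5166.
DWL = ½ × 9 × (574 − 560) = 63; fraction = 63 / 5166 = 1/82.

DWL / government spending = 1/82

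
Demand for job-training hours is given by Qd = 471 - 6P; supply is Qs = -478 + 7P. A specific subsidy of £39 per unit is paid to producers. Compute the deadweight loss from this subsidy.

Pre-subsidy: 471 - 6P = -478 + 7P gives P* = 73, Q* = 33.
With the subsidy, sellers receive Ps = Pb + 39 for each unit, where Pb is the price buyers pay.
Supply in terms of Pb becomes Qs = -478 + 7(Pb + 39) = -205 + 7Pb. Setting this equal to demand: 471 - 6Pb = -205 + 7Pb, so Pb = 52.
Sellers receive Ps = 52 + 39 = 91; Q' = 471 − 6·52 = 159.
The subsidy expands output by 159 − 33 = 126 past the efficient level; on those units the gap between marginal cost and willingness to pay runs from 0 up to 39.
DWL = ½ × 39 × 126 = 2457.

Deadweight loss = £2457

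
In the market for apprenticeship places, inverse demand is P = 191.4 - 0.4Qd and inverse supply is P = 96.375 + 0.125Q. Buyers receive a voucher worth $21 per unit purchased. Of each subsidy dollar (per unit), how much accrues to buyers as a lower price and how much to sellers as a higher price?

Buyers gain $16 per unit; sellers gain $5 per unit

Pre-subsidy: 191.4 - 0.4Q = 96.375 + 0.125Q gives Q* = 181 and P* = 119.
With the rebate, buyers effectively pay Pb = Ps − 21, where Ps is the price sellers receive.
On the curves, Pb = 191.4 - 0.4Q and Ps = 96.375 + 0.125Q; the wedge Ps − Pb = 21 gives 96.375 + 0.125Q − (191.4 - 0.4Q) = 21, so Q' = 221.
Then Pb = 191.4 − 0.4·221 = 103 and Ps = 96.375 + 0.125·221 = 124.
Buyers' price falls by P* − Pb = 119 − 103 = 16; sellers' price rises by Ps − P* = 124 − 119 = 5.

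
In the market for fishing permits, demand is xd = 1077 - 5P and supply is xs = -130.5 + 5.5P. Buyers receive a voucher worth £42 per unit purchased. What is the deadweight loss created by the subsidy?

Pre-subsidy: 1077 - 5P = -130.5 + 5.5P gives P* = 115, x* = 502.
With the rebate, buyers effectively pay Pb = Ps − 42, where Ps is the price sellers receive.
Demand in terms of Ps becomes xd = 1077 − 5(Ps − 42) = 1287 - 5Ps. Setting this equal to supply: 1287 - 5Ps = -130.5 + 5.5Ps, so Ps = 135.
Buyers pay Pb = 135 − 42 = 93; x' = -130.5 + 5.5·135 = 612.
The subsidy expands output by 612 − 502 = 110 past the efficient level; on those units the gap between marginal cost and willingness to pay runs from 0 up to 42.
DWL = ½ × 42 × 110 = 2310.

Deadweight loss = £2310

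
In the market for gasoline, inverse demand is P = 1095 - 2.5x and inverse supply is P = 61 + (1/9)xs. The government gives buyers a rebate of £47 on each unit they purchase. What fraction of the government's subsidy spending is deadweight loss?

Pre-subsidy: 1095 - 2.5x = 61 + (1/9)x gives x* = 396 and P* = 105.
With the rebate, buyers effectively pay Pb = Ps − 47, where Ps is the price sellers receive.
On the curves, Pb = 1095 - 2.5x and Ps = 61 + (1/9)x; the wedge Ps − Pb = 47 gives 61 + (1/9)x − (1095 - 2.5x) = 47, so x' = 414.
Then Pb = 1095 − 2.5·414 = 60 and Ps = 61 + (1/9)·414 = 107.
ΔCS = ½(396 + 414)(105 − 60) = 18225; ΔPS = ½(396 + 414)(107 − 105) = 810.
Government spending = 47 × 414 = 19458.
DWL = ½ × 47 × (414 − 396) = 423; fraction = 423 / 19458 = 1/46.

DWL / government spending = 1/46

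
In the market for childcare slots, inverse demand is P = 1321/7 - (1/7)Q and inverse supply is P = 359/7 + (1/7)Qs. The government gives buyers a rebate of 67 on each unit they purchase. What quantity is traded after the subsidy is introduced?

Pre-subsidy: 1321/7 - (1/7)Q = 359/7 + (1/7)Q gives Q* = 481 and P* = 120.
With the rebate, buyers effectively pay Pb = Ps − 67, where Ps is the price sellers receive.
On the curves, Pb = 1321/7 - (1/7)Q and Ps = 359/7 + (1/7)Q; the wedge Ps − Pb = 67 gives 359/7 + (1/7)Q − (1321/7 - (1/7)Q) = 67, so Q' = 715.5.
Then Pb = 1321/7 − (1/7)·715.5 = 86.5 and Ps = 359/7 + (1/7)·715.5 = 153.5.

Q' = 715.5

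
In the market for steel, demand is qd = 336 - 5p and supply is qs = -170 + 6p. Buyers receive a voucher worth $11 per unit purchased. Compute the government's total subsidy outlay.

Pre-subsidy: 336 - 5p = -170 + 6p gives p* = 46, q* = 106.
With the rebate, buyers effectively pay pb = ps − 11, where ps is the price sellers receive.
Demand in terms of ps becomes qd = 336 − 5(ps − 11) = 391 - 5ps. Setting this equal to supply: 391 - 5ps = -170 + 6ps, so ps = 51.
Buyers pay pb = 51 − 11 = 40; q' = -170 + 6·51 = 136.
Government outlay = subsidy × quantity = 11 × 136 = 1496.

Government cost = $1496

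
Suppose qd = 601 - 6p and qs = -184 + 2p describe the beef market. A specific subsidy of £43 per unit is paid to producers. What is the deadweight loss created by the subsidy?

Pre-subsidy: 601 - 6p = -184 + 2p gives p* = 98.125, q* = 12.25.
With the subsidy, sellers receive ps = pb + 43 for each unit, where pb is the price buyers pay.
Supply in terms of pb becomes qs = -184 + 2(pb + 43) = -98 + 2pb. Setting this equal to demand: 601 - 6pb = -98 + 2pb, so pb = 87.375.
Sellers receive ps = 87.375 + 43 = 130.375; q' = 601 − 6·87.375 = 76.75.
The subsidy expands output by 76.75 − 12.25 = 64.5 past the efficient level; on those units the gap between marginal cost and willingness to pay runs from 0 up to 43.
DWL = ½ × 43 × 64.5 = 1386.75.

Deadweight loss = £1386.75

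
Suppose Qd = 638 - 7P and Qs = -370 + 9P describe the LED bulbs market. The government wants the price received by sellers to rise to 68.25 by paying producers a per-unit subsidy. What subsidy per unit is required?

Required subsidy s = 12 per unit

At a seller price of 68.25, quantity supplied is -370 + 9·68.25 = 244.25.
Buyers absorb 244.25 only when they pay Pb with 638 − 7·Pb = 244.25, i.e. Pb = 56.25.
s = Ps − Pb = 68.25 − 56.25 = 12.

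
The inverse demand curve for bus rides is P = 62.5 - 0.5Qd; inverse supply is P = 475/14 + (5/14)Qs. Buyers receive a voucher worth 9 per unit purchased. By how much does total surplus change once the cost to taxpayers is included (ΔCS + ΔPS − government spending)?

Net change in total surplus = -47.25

Pre-subsidy: 62.5 - 0.5Q = 475/14 + (5/14)Q gives Q* = 100/3 and P* = 275/6.
With the rebate, buyers effectively pay Pb = Ps − 9, where Ps is the price sellers receive.
On the curves, Pb = 62.5 - 0.5Q and Ps = 475/14 + (5/14)Q; the wedge Ps − Pb = 9 gives 475/14 + (5/14)Q − (62.5 - 0.5Q) = 9, so Q' = 263/6.
Then Pb = 62.5 − 0.5·(263/6) = 487/12 and Ps = 475/14 + (5/14)·(263/6) = 595/12.
ΔCS = ½(100/3 + 263/6)(275/6 − 487/12) = 202.5625; ΔPS = ½(100/3 + 263/6)(595/12 − 275/6) = 144.6875.
Government spending = 9 × 263/6 = 394.5.
Net change = 202.5625 + 144.6875 − 394.5 = -47.25. The loss equals the DWL triangle ½·9·10.5.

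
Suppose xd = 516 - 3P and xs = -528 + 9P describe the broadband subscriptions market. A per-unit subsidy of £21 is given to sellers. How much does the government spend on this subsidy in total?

Pre-subsidy: 516 - 3P = -528 + 9P gives P* = 87, x* = 255.
With the subsidy, sellers receive Ps = Pb + 21 for each unit, where Pb is the price buyers pay.
Supply in terms of Pb becomes xs = -528 + 9(Pb + 21) = -339 + 9Pb. Setting this equal to demand: 516 - 3Pb = -339 + 9Pb, so Pb = 71.25.
Sellers receive Ps = 71.25 + 21 = 92.25; x' = 516 − 3·71.25 = 302.25.
Government outlay = subsidy × quantity = 21 × 302.25 = 6347.25.

Government cost = £6347.25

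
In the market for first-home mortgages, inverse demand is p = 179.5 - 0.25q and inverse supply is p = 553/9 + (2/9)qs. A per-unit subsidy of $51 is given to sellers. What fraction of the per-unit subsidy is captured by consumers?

Pre-subsidy: 179.5 - 0.25q = 553/9 + (2/9)q gives q* = 250 and p* = 117.
With the subsidy, sellers receive ps = pb + 51 for each unit, where pb is the price buyers pay.
On the curves, pb = 179.5 - 0.25q and ps = 553/9 + (2/9)q; the wedge ps − pb = 51 gives 553/9 + (2/9)q − (179.5 - 0.25q) = 51, so q' = 358.
Then pb = 179.5 − 0.25·358 = 90 and ps = 553/9 + (2/9)·358 = 141.
Buyers' price falls by p* − pb = 117 − 90 = 27; sellers' price rises by ps − p* = 141 − 117 = 24.
So consumers capture 27/51 = 9/17 of each unit of subsidy.

Consumer share = 9/17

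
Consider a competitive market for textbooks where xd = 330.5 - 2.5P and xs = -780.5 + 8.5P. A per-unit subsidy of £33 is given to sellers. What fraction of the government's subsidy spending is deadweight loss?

DWL / government spending = 85/378

Pre-subsidy: 330.5 - 2.5P = -780.5 + 8.5P gives P* = 101, x* = 78.
With the subsidy, sellers receive Ps = Pb + 33 for each unit, where Pb is the price buyers pay.
Supply in terms of Pb becomes xs = -780.5 + 8.5(Pb + 33) = -500 + 8.5Pb. Setting this equal to demand: 330.5 - 2.5Pb = -500 + 8.5Pb, so Pb = 75.5.
Sellers receive Ps = 75.5 + 33 = 108.5; x' = 330.5 − 2.5·75.5 = 141.75.
ΔCS = ½(78 + 141.75)(101 − 75.5) = 2801.8125; ΔPS = ½(78 + 141.75)(108.5 − 101) = 824.0625.
Government spending = 33 × 141.75 = 4677.75.
DWL = ½ × 33 × (141.75 − 78) = 1051.875; fraction = 1051.875 / 4677.75 = 85/378.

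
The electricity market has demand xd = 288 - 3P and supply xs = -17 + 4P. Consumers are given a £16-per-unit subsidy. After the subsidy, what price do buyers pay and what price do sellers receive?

Pre-subsidy: 288 - 3P = -17 + 4P gives P* = 305/7, x* = 1101/7.
With the rebate, buyers effectively pay Pb = Ps − 16, where Ps is the price sellers receive.
Demand in terms of Ps becomes xd = 288 − 3(Ps − 16) = 336 - 3Ps. Setting this equal to supply: 336 - 3Ps = -17 + 4Ps, so Ps = 353/7.
Buyers pay Pb = 353/7 − 16 = 241/7; x' = -17 + 4·(353/7) = 1293/7.

Buyers pay 241/7; sellers receive 353/7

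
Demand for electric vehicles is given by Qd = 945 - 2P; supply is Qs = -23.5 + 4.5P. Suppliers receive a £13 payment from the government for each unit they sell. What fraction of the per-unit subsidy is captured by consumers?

Consumer share = 9/13

Pre-subsidy: 945 - 2P = -23.5 + 4.5P gives P* = 149, Q* = 647.
With the subsidy, sellers receive Ps = Pb + 13 for each unit, where Pb is the price buyers pay.
Supply in terms of Pb becomes Qs = -23.5 + 4.5(Pb + 13) = 35 + 4.5Pb. Setting this equal to demand: 945 - 2Pb = 35 + 4.5Pb, so Pb = 140.
Sellers receive Ps = 140 + 13 = 153; Q' = 945 − 2·140 = 665.
Buyers' price falls by P* − Pb = 149 − 140 = 9; sellers' price rises by Ps − P* = 153 − 149 = 4.
So consumers capture 9/13 = 9/13 of each unit of subsidy.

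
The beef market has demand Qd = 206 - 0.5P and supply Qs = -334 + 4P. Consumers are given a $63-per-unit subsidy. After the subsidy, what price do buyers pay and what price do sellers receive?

Pre-subsidy: 206 - 0.5P = -334 + 4P gives P* = 120, Q* = 146.
With the rebate, buyers effectively pay Pb = Ps − 63, where Ps is the price sellers receive.
Demand in terms of Ps becomes Qd = 206 − 0.5(Ps − 63) = 237.5 - 0.5Ps. Setting this equal to supply: 237.5 - 0.5Ps = -334 + 4Ps, so Ps = 127.
Buyers pay Pb = 127 − 63 = 64; Q' = -334 + 4·127 = 174.

Buyers pay $64; sellers receive $127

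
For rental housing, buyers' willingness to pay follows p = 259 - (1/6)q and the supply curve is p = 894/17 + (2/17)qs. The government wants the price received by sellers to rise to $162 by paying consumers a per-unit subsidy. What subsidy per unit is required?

Required subsidy s = $58 per unit

At a seller price of 162, quantity supplied is -447 + 8.5·162 = 930.
Buyers absorb 930 only when they pay pb = 259 − (1/6)·930 = 104.
s = ps − pb = 162 − 104 = 58.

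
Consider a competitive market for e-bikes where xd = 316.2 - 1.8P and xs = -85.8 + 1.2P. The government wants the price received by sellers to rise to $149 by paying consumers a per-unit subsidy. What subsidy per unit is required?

Required subsidy s = $25 per unit

At a seller price of 149, quantity supplied is -85.8 + 1.2·149 = 93.
Buyers absorb 93 only when they pay Pb with 316.2 − 1.8·Pb = 93, i.e. Pb = 124.
s = Ps − Pb = 149 − 124 = 25.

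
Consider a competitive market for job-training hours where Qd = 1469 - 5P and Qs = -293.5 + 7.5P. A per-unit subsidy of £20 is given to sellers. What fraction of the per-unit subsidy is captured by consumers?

Pre-subsidy: 1469 - 5P = -293.5 + 7.5P gives P* = 141, Q* = 764.
With the subsidy, sellers receive Ps = Pb + 20 for each unit, where Pb is the price buyers pay.
Supply in terms of Pb becomes Qs = -293.5 + 7.5(Pb + 20) = -143.5 + 7.5Pb. Setting this equal to demand: 1469 - 5Pb = -143.5 + 7.5Pb, so Pb = 129.
Sellers receive Ps = 129 + 20 = 149; Q' = 1469 − 5·129 = 824.
Buyers' price falls by P* − Pb = 141 − 129 = 12; sellers' price rises by Ps − P* = 149 − 141 = 8.
So consumers capture 12/20 = 0.6 of each unit of subsidy.

Consumer share = 0.6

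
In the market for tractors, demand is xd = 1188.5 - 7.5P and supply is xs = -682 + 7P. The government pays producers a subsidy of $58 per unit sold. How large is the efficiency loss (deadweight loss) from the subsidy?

Deadweight loss = $6090

Pre-subsidy: 1188.5 - 7.5P = -682 + 7P gives P* = 129, x* = 221.
With the subsidy, sellers receive Ps = Pb + 58 for each unit, where Pb is the price buyers pay.
Supply in terms of Pb becomes xs = -682 + 7(Pb + 58) = -276 + 7Pb. Setting this equal to demand: 1188.5 - 7.5Pb = -276 + 7Pb, so Pb = 101.
Sellers receive Ps = 101 + 58 = 159; x' = 1188.5 − 7.5·101 = 431.
The subsidy expands output by 431 − 221 = 210 past the efficient level; on those units the gap between marginal cost and willingness to pay runs from 0 up to 58.
DWL = ½ × 58 × 210 = 6090.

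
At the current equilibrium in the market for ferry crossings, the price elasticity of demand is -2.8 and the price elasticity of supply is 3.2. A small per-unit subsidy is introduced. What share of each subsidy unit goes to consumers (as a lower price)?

Consumer share = 8/15

For a small subsidy around the equilibrium, the benefit split depends on the relative slopes, which at a point are proportional to the elasticities.
Buyer share = εs/(εs + |εd|) = 3.2/(3.2 + 2.8) = 8/15; seller share = |εd|/(εs + |εd|) = 7/15.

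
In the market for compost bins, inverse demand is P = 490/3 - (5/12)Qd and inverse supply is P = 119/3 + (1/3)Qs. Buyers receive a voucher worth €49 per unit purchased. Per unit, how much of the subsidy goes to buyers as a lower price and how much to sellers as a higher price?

Pre-subsidy: 490/3 - (5/12)Q = 119/3 + (1/3)Q gives Q* = 1484/9 and P* = 2555/27.
With the rebate, buyers effectively pay Pb = Ps − 49, where Ps is the price sellers receive.
On the curves, Pb = 490/3 - (5/12)Q and Ps = 119/3 + (1/3)Q; the wedge Ps − Pb = 49 gives 119/3 + (1/3)Q − (490/3 - (5/12)Q) = 49, so Q' = 2072/9.
Then Pb = 490/3 − (5/12)·(2072/9) = 1820/27 and Ps = 119/3 + (1/3)·(2072/9) = 3143/27.
Buyers' price falls by P* − Pb = 2555/27 − 1820/27 = 245/9; sellers' price rises by Ps − P* = 3143/27 − 2555/27 = 196/9.

Buyers gain 245/9 per unit; sellers gain 196/9 per unit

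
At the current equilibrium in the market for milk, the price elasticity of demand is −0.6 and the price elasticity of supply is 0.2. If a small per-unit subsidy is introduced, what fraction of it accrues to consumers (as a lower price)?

Consumer share = 0.25

For a small subsidy around the equilibrium, the benefit split depends on the relative slopes, which at a point are proportional to the elasticities.
Buyer share = εs/(εs + |εd|) = 0.2/(0.2 + 0.6) = 0.25; seller share = |εd|/(εs + |εd|) = 0.75.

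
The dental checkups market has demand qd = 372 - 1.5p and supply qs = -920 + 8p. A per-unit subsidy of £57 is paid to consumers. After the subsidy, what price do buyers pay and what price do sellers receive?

Buyers pay £88; sellers receive £145

Pre-subsidy: 372 - 1.5p = -920 + 8p gives p* = 136, q* = 168.
With the rebate, buyers effectively pay pb = ps − 57, where ps is the price sellers receive.
Demand in terms of ps becomes qd = 372 − 1.5(ps − 57) = 457.5 - 1.5ps. Setting this equal to supply: 457.5 - 1.5ps = -920 + 8ps, so ps = 145.
Buyers pay pb = 145 − 57 = 88; q' = -920 + 8·145 = 240.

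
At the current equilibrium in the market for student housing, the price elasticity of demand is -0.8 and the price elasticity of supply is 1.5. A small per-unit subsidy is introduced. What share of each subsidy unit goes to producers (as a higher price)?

Producer share = 8/23

For a small subsidy around the equilibrium, the benefit split depends on the relative slopes, which at a point are proportional to the elasticities.
Buyer share = εs/(εs + |εd|) = 1.5/(1.5 + 0.8) = 15/23; seller share = |εd|/(εs + |εd|) = 8/23.
So producers capture 8/23 of the subsidy.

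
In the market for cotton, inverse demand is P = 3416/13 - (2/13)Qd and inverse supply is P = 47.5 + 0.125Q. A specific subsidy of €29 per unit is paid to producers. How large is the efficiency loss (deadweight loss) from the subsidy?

Pre-subsidy: 3416/13 - (2/13)Q = 47.5 + 0.125Q gives Q* = 772 and P* = 144.
With the subsidy, sellers receive Ps = Pb + 29 for each unit, where Pb is the price buyers pay.
On the curves, Pb = 3416/13 - (2/13)Q and Ps = 47.5 + 0.125Q; the wedge Ps − Pb = 29 gives 47.5 + 0.125Q − (3416/13 - (2/13)Q) = 29, so Q' = 876.
Then Pb = 3416/13 − (2/13)·876 = 128 and Ps = 47.5 + 0.125·876 = 157.
The subsidy expands output by 876 − 772 = 104 past the efficient level; on those units the gap between marginal cost and willingness to pay runs from 0 up to 29.
DWL = ½ × 29 × 104 = 1508.

Deadweight loss = €1508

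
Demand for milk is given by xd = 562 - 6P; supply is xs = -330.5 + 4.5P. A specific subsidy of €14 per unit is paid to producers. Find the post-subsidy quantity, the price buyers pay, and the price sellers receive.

x' = 88; buyers pay €79; sellers receive €93

Pre-subsidy: 562 - 6P = -330.5 + 4.5P gives P* = 85, x* = 52.
With the subsidy, sellers receive Ps = Pb + 14 for each unit, where Pb is the price buyers pay.
Supply in terms of Pb becomes xs = -330.5 + 4.5(Pb + 14) = -267.5 + 4.5Pb. Setting this equal to demand: 562 - 6Pb = -267.5 + 4.5Pb, so Pb = 79.
Sellers receive Ps = 79 + 14 = 93; x' = 562 − 6·79 = 88.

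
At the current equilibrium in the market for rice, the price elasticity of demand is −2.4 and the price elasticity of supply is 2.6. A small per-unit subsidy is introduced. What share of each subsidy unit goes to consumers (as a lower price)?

For a small subsidy around the equilibrium, the benefit split depends on the relative slopes, which at a point are proportional to the elasticities.
Buyer share = εs/(εs + |εd|) = 2.6/(2.6 + 2.4) = 0.52; seller share = |εd|/(εs + |εd|) = 0.48.

Consumer share = 0.52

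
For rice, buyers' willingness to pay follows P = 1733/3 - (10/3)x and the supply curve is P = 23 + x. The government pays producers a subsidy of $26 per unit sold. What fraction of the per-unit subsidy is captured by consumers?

Pre-subsidy: 1733/3 - (10/3)x = 23 + x gives x* = 128 and P* = 151.
With the subsidy, sellers receive Ps = Pb + 26 for each unit, where Pb is the price buyers pay.
On the curves, Pb = 1733/3 - (10/3)x and Ps = 23 + x; the wedge Ps − Pb = 26 gives 23 + x − (1733/3 - (10/3)x) = 26, so x' = 134.
Then Pb = 1733/3 − (10/3)·134 = 131 and Ps = 23 + 1·134 = 157.
Buyers' price falls by P* − Pb = 151 − 131 = 20; sellers' price rises by Ps − P* = 157 − 151 = 6.
So consumers capture 20/26 = 10/13 of each unit of subsidy.

Consumer share = 10/13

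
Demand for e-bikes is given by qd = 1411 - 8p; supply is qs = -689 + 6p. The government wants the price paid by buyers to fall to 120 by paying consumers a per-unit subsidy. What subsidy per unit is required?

At a buyer price of 120, quantity demanded is 1411 − 8·120 = 451.
Sellers supply 451 only when they receive ps with -689 + 6·ps = 451, i.e. ps = 190.
s = ps − pb = 190 − 120 = 70.

Required subsidy s = 70 per unit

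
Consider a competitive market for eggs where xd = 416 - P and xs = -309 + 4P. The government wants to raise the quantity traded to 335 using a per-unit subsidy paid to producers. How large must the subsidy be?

Required subsidy s = 80 per unit

At x = 335, invert demand for the buyer price: Pb = (416 − 335)/1 = 81; invert supply for the seller price: Ps = (335 − (-309))/4 = 161.
The subsidy must fill the gap: s = Ps − Pb = 161 − 81 = 80.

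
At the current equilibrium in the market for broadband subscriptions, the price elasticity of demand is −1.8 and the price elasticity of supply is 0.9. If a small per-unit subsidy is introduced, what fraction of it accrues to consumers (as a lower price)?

For a small subsidy around the equilibrium, the benefit split depends on the relative slopes, which at a point are proportional to the elasticities.
Buyer share = εs/(εs + |εd|) = 0.9/(0.9 + 1.8) = 1/3; seller share = |εd|/(εs + |εd|) = 2/3.

Consumer share = 1/3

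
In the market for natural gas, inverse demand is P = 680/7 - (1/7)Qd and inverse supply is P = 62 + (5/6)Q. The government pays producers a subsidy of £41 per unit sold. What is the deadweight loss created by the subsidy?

Pre-subsidy: 680/7 - (1/7)Q = 62 + (5/6)Q gives Q* = 36 and P* = 92.
With the subsidy, sellers receive Ps = Pb + 41 for each unit, where Pb is the price buyers pay.
On the curves, Pb = 680/7 - (1/7)Q and Ps = 62 + (5/6)Q; the wedge Ps − Pb = 41 gives 62 + (5/6)Q − (680/7 - (1/7)Q) = 41, so Q' = 78.
Then Pb = 680/7 − (1/7)·78 = 86 and Ps = 62 + (5/6)·78 = 127.
The subsidy expands output by 78 − 36 = 42 past the efficient level; on those units the gap between marginal cost and willingness to pay runs from 0 up to 41.
DWL = ½ × 41 × 42 = 861.

Deadweight loss = £861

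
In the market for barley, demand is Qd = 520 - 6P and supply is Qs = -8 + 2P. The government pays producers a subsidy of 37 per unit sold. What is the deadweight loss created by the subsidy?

Pre-subsidy: 520 - 6P = -8 + 2P gives P* = 66, Q* = 124.
With the subsidy, sellers receive Ps = Pb + 37 for each unit, where Pb is the price buyers pay.
Supply in terms of Pb becomes Qs = -8 + 2(Pb + 37) = 66 + 2Pb. Setting this equal to demand: 520 - 6Pb = 66 + 2Pb, so Pb = 56.75.
Sellers receive Ps = 56.75 + 37 = 93.75; Q' = 520 − 6·56.75 = 179.5.
The subsidy expands output by 179.5 − 124 = 55.5 past the efficient level; on those units the gap between marginal cost and willingness to pay runs from 0 up to 37.
DWL = ½ × 37 × 55.5 = 1026.75.

Deadweight loss = 1026.75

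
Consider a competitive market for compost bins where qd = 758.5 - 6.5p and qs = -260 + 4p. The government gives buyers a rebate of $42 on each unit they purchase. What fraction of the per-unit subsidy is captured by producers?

Producer share = 13/21

Pre-subsidy: 758.5 - 6.5p = -260 + 4p gives p* = 97, q* = 128.
With the rebate, buyers effectively pay pb = ps − 42, where ps is the price sellers receive.
Demand in terms of ps becomes qd = 758.5 − 6.5(ps − 42) = 1031.5 - 6.5ps. Setting this equal to supply: 1031.5 - 6.5ps = -260 + 4ps, so ps = 123.
Buyers pay pb = 123 − 42 = 81; q' = -260 + 4·123 = 232.
Buyers' price falls by p* − pb = 97 − 81 = 16; sellers' price rises by ps − p* = 123 − 97 = 26.
So producers capture 26/42 = 13/21 of each unit of subsidy.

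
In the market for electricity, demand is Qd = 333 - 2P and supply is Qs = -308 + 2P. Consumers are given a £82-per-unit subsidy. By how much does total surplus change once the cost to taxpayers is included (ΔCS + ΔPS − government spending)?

Net change in total surplus = -£3362

Pre-subsidy: 333 - 2P = -308 + 2P gives P* = 160.25, Q* = 12.5.
With the rebate, buyers effectively pay Pb = Ps − 82, where Ps is the price sellers receive.
Demand in terms of Ps becomes Qd = 333 − 2(Ps − 82) = 497 - 2Ps. Setting this equal to supply: 497 - 2Ps = -308 + 2Ps, so Ps = 201.25.
Buyers pay Pb = 201.25 − 82 = 119.25; Q' = -308 + 2·201.25 = 94.5.
ΔCS = ½(12.5 + 94.5)(160.25 − 119.25) = 2193.5; ΔPS = ½(12.5 + 94.5)(201.25 − 160.25) = 2193.5.
Government spending = 82 × 94.5 = 7749.
Net change = 2193.5 + 2193.5 − 7749 = -3362. The loss equals the DWL triangle ½·82·82.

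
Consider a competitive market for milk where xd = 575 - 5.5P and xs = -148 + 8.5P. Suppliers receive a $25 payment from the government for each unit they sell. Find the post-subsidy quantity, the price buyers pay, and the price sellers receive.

Pre-subsidy: 575 - 5.5P = -148 + 8.5P gives P* = 723/14, x* = 8147/28.
With the subsidy, sellers receive Ps = Pb + 25 for each unit, where Pb is the price buyers pay.
Supply in terms of Pb becomes xs = -148 + 8.5(Pb + 25) = 64.5 + 8.5Pb. Setting this equal to demand: 575 - 5.5Pb = 64.5 + 8.5Pb, so Pb = 1021/28.
Sellers receive Ps = 1021/28 + 25 = 1721/28; x' = 575 − 5.5·(1021/28) = 20969/56.

x' = 20969/56; buyers pay 1021/28; sellers receive 1721/28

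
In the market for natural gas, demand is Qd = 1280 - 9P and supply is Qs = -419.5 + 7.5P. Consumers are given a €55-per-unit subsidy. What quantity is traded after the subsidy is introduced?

Pre-subsidy: 1280 - 9P = -419.5 + 7.5P gives P* = 103, Q* = 353.
With the rebate, buyers effectively pay Pb = Ps − 55, where Ps is the price sellers receive.
Demand in terms of Ps becomes Qd = 1280 − 9(Ps − 55) = 1775 - 9Ps. Setting this equal to supply: 1775 - 9Ps = -419.5 + 7.5Ps, so Ps = 133.
Buyers pay Pb = 133 − 55 = 78; Q' = -419.5 + 7.5·133 = 578.

Q' = 578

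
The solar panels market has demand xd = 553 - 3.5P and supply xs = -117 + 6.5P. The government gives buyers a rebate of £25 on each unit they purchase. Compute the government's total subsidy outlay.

Government cost = £9384.375

Pre-subsidy: 553 - 3.5P = -117 + 6.5P gives P* = 67, x* = 318.5.
With the rebate, buyers effectively pay Pb = Ps − 25, where Ps is the price sellers receive.
Demand in terms of Ps becomes xd = 553 − 3.5(Ps − 25) = 640.5 - 3.5Ps. Setting this equal to supply: 640.5 - 3.5Ps = -117 + 6.5Ps, so Ps = 75.75.
Buyers pay Pb = 75.75 − 25 = 50.75; x' = -117 + 6.5·75.75 = 375.375.
Government outlay = subsidy × quantity = 25 × 375.375 = 9384.375.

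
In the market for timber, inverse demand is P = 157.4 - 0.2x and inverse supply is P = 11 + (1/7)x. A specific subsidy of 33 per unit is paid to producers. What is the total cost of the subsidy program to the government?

Government cost = 17267.25

Pre-subsidy: 157.4 - 0.2x = 11 + (1/7)x gives x* = 427 and P* = 72.
With the subsidy, sellers receive Ps = Pb + 33 for each unit, where Pb is the price buyers pay.
On the curves, Pb = 157.4 - 0.2x and Ps = 11 + (1/7)x; the wedge Ps − Pb = 33 gives 11 + (1/7)x − (157.4 - 0.2x) = 33, so x' = 523.25.
Then Pb = 157.4 − 0.2·523.25 = 52.75 and Ps = 11 + (1/7)·523.25 = 85.75.
Government outlay = subsidy × quantity = 33 × 523.25 = 17267.25.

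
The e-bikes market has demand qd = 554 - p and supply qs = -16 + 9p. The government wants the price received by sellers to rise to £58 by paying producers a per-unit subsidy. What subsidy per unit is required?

At a seller price of 58, quantity supplied is -16 + 9·58 = 506.
Buyers absorb 506 only when they pay pb with 554 − 1·pb = 506, i.e. pb = 48.
s = ps − pb = 58 − 48 = 10.

Required subsidy s = £10 per unit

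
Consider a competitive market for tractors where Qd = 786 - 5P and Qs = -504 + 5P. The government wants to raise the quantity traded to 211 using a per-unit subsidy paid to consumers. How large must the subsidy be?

At Q = 211, invert demand for the buyer price: Pb = (786 − 211)/5 = 115; invert supply for the seller price: Ps = (211 − (-504))/5 = 143.
The subsidy must fill the gap: s = Ps − Pb = 143 − 115 = 28.

Required subsidy s = 28 per unit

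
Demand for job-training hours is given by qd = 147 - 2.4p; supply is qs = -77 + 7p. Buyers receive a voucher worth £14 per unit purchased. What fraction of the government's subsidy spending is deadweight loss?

DWL / government spending = 28/257

Pre-subsidy: 147 - 2.4p = -77 + 7p gives p* = 1120/47, q* = 4221/47.
With the rebate, buyers effectively pay pb = ps − 14, where ps is the price sellers receive.
Demand in terms of ps becomes qd = 147 − 2.4(ps − 14) = 180.6 - 2.4ps. Setting this equal to supply: 180.6 - 2.4ps = -77 + 7ps, so ps = 1288/47.
Buyers pay pb = 1288/47 − 14 = 630/47; q' = -77 + 7·(1288/47) = 5397/47.
ΔCS = ½(4221/47 + 5397/47)(1120/47 − 630/47) = 2356410/2209; ΔPS = ½(4221/47 + 5397/47)(1288/47 − 1120/47) = 807912/2209.
Government spending = 14 × 5397/47 = 75558/47.
DWL = ½ × 14 × (5397/47 − 4221/47) = 8232/47; fraction = (8232/47) / (75558/47) = 28/257.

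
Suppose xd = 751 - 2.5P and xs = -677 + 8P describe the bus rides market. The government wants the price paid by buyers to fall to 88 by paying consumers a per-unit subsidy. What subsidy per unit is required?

At a buyer price of 88, quantity demanded is 751 − 2.5·88 = 531.
Sellers supply 531 only when they receive Ps with -677 + 8·Ps = 531, i.e. Ps = 151.
s = Ps − Pb = 151 − 88 = 63.

Required subsidy s = 63 per unit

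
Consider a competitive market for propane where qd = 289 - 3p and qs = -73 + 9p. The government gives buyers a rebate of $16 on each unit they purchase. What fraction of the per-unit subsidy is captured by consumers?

Consumer share = 0.75

Pre-subsidy: 289 - 3p = -73 + 9p gives p* = 181/6, q* = 198.5.
With the rebate, buyers effectively pay pb = ps − 16, where ps is the price sellers receive.
Demand in terms of ps becomes qd = 289 − 3(ps − 16) = 337 - 3ps. Setting this equal to supply: 337 - 3ps = -73 + 9ps, so ps = 205/6.
Buyers pay pb = 205/6 − 16 = 109/6; q' = -73 + 9·(205/6) = 234.5.
Buyers' price falls by p* − pb = 181/6 − 109/6 = 12; sellers' price rises by ps − p* = 205/6 − 181/6 = 4.
So consumers capture 12/16 = 0.75 of each unit of subsidy.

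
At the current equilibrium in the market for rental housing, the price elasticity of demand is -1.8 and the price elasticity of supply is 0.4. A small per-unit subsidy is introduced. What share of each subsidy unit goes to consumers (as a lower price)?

For a small subsidy around the equilibrium, the benefit split depends on the relative slopes, which at a point are proportional to the elasticities.
Buyer share = εs/(εs + |εd|) = 0.4/(0.4 + 1.8) = 2/11; seller share = |εd|/(εs + |εd|) = 9/11.

Consumer share = 2/11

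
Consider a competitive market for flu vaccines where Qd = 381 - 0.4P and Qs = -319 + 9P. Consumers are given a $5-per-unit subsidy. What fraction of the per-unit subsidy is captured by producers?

Producer share = 2/47

Pre-subsidy: 381 - 0.4P = -319 + 9P gives P* = 3500/47, Q* = 16507/47.
With the rebate, buyers effectively pay Pb = Ps − 5, where Ps is the price sellers receive.
Demand in terms of Ps becomes Qd = 381 − 0.4(Ps − 5) = 383 - 0.4Ps. Setting this equal to supply: 383 - 0.4Ps = -319 + 9Ps, so Ps = 3510/47.
Buyers pay Pb = 3510/47 − 5 = 3275/47; Q' = -319 + 9·(3510/47) = 16597/47.
Buyers' price falls by P* − Pb = 3500/47 − 3275/47 = 225/47; sellers' price rises by Ps − P* = 3510/47 − 3500/47 = 10/47.
So producers capture (10/47)/5 = 2/47 of each unit of subsidy.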